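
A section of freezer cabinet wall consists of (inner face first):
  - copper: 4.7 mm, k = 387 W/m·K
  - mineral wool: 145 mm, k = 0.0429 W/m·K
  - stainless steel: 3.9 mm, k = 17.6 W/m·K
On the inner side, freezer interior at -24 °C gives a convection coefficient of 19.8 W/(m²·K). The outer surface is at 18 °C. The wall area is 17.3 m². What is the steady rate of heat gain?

Thermal resistances in series:
R_inner film = 1/(h_i·A) = 1/(19.8×17.3) = 0.002919 K/W
R_copper = L/(kA) = 0.0047/(387×17.3) = 7.02×10^-7 K/W
R_mineral wool = L/(kA) = 0.145/(0.0429×17.3) = 0.1954 K/W
R_stainless steel = L/(kA) = 0.0039/(17.6×17.3) = 1.281×10^-5 K/W
R_total = 0.1983 K/W
Q = ΔT / R_total = 42 / 0.1983

Q ≈ 212 W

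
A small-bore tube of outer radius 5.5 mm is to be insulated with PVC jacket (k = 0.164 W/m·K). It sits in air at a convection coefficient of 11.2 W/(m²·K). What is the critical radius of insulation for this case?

For a cylinder r_cr = k/h = 0.164/11.2
r_cr = 14.6 mm; since the bare radius (5.5 mm) is below r_cr, adding a thin layer of insulation will *increase* heat loss.

r_cr ≈ 14.6 mm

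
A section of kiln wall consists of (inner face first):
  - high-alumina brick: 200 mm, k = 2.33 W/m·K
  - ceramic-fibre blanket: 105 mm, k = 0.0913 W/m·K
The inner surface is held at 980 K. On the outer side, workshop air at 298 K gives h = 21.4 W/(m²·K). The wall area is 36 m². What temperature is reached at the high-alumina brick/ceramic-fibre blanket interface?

T ≈ 934 K

Treating each layer as a thermal resistance in series:
R_high-alumina brick = L/(kA) = 0.2/(2.33×36) = 0.002384 K/W
R_ceramic-fibre blanket = L/(kA) = 0.105/(0.0913×36) = 0.03195 K/W
R_outer film = 1/(h_o·A) = 1/(21.4×36) = 0.001298 K/W
R_total = 0.03563 K/W;  Q = ΔT/R_total = 682/0.03563 = 19140 W
T_interface = T_inner − Q·ΣR(inner→interface) = 980 − 19100×0.002384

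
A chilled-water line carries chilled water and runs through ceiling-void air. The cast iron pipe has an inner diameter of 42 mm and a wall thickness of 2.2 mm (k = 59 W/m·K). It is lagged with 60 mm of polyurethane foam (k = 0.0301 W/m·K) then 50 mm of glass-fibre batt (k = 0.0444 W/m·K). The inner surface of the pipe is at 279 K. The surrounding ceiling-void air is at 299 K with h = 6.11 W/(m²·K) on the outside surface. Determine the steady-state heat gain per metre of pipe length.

q′ ≈ 2.32 W/m

Treating each annulus and film as a series resistance:
R_cast iron pipe wall = ln(23.2/21)/(2π×59×1) = 2.688×10^-4 K/W
R_polyurethane foam = ln(83.2/23.2)/(2π×0.0301×1) = 6.753 K/W
R_glass-fibre batt = ln(133.2/83.2)/(2π×0.0444×1) = 1.687 K/W
R_outer film = 1/(h_o·2πr_oL) = 1/(6.11×2π×0.1332×1) = 0.1956 K/W
R_total = 8.635 K/W
Q = ΔT/R_total = 20/8.635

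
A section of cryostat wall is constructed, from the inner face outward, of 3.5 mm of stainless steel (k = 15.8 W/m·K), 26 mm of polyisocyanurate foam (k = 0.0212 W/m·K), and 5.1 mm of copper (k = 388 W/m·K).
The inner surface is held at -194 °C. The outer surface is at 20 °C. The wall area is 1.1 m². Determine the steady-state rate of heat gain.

Model the wall as resistances in series:
R_stainless steel = L/(kA) = 0.0035/(15.8×1.1) = 2.014×10^-4 K/W
R_polyisocyanurate foam = L/(kA) = 0.026/(0.0212×1.1) = 1.115 K/W
R_copper = L/(kA) = 0.0051/(388×1.1) = 1.195×10^-5 K/W
R_total = 1.115 K/W
Q = ΔT / R_total = 214 / 1.115

Q ≈ 192 W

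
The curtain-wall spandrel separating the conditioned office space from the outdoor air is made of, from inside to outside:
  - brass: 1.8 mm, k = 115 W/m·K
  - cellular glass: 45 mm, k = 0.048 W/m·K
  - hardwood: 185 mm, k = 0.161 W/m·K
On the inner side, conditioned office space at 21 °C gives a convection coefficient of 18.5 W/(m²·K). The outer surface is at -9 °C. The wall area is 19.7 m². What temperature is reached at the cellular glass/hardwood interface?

T ≈ 7.1 °C

Using the resistance-network approach (series):
R_inner film = 1/(h_i·A) = 1/(18.5×19.7) = 0.002744 K/W
R_brass = L/(kA) = 0.0018/(115×19.7) = 7.945×10^-7 K/W
R_cellular glass = L/(kA) = 0.045/(0.048×19.7) = 0.04759 K/W
R_hardwood = L/(kA) = 0.185/(0.161×19.7) = 0.05833 K/W
R_total = 0.1087 K/W;  Q = ΔT/R_total = 30/0.1087 = 276.1 W
T_interface = T_inner − Q·ΣR(inner→interface) = 21 − 276×0.05033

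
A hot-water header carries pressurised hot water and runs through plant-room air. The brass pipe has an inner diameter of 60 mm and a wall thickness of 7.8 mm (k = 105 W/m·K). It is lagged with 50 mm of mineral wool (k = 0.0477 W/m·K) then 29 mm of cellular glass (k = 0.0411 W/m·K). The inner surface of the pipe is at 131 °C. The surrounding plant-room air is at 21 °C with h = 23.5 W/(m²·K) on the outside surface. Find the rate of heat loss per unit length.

q′ ≈ 27.7 W/m

Per-layer cylindrical resistances, series-summed:
R_brass pipe wall = ln(37.8/30)/(2π×105×1) = 3.503×10^-4 K/W
R_mineral wool = ln(87.8/37.8)/(2π×0.0477×1) = 2.812 K/W
R_cellular glass = ln(116.8/87.8)/(2π×0.0411×1) = 1.105 K/W
R_outer film = 1/(h_o·2πr_oL) = 1/(23.5×2π×0.1168×1) = 0.05798 K/W
R_total = 3.975 K/W
Q = ΔT/R_total = 110/3.975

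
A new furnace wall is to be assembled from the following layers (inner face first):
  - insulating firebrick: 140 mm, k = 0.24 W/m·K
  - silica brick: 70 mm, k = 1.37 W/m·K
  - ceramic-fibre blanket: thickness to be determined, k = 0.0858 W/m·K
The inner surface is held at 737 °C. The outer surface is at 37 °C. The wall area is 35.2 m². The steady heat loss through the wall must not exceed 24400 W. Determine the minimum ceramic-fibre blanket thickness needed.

Model the wall as resistances in series:
R_insulating firebrick = L/(kA) = 0.14/(0.24×35.2) = 0.01657 K/W
R_silica brick = L/(kA) = 0.07/(1.37×35.2) = 0.001452 K/W
Sum of the known resistances R_other = 0.01802 K/W
Required total resistance R_tot = ΔT/Q_allow = 700/24400 = 0.02869 K/W
R_ceramic-fibre blanket = R_tot − R_other = 0.01066 K/W
L = R·k·A = 0.01066×0.0858×35.2

L ≈ 32.2 mm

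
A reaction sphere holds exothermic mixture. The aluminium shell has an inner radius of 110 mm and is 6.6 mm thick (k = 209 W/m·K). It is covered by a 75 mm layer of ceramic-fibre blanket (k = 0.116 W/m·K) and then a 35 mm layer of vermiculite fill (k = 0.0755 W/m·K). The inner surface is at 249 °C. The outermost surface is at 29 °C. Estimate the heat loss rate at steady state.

Q ≈ 69.8 W

For a spherical shell R = (1/r₁ − 1/r₂)/(4πk); film R = 1/(h·4πr²). In series:
R_aluminium shell = (1/0.11 − 1/0.1166)/(4π×209) = 1.959×10^-4 K/W
R_ceramic-fibre blanket = (1/0.1166 − 1/0.1916)/(4π×0.116) = 2.303 K/W
R_vermiculite fill = (1/0.1916 − 1/0.2266)/(4π×0.0755) = 0.8497 K/W
R_total = 3.153 K/W
Q = ΔT/R_total = 220/3.153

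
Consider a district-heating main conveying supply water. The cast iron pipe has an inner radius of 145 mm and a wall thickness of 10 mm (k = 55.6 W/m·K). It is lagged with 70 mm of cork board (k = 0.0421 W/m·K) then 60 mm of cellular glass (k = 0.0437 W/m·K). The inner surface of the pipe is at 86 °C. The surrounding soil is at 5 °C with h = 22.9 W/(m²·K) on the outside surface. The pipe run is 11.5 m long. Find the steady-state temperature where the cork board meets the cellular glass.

Per-layer cylindrical resistances, series-summed:
R_cast iron pipe wall = ln(155/145)/(2π×55.6×11.5) = 1.66×10^-5 K/W
R_cork board = ln(225/155)/(2π×0.0421×11.5) = 0.1225 K/W
R_cellular glass = ln(285/225)/(2π×0.0437×11.5) = 0.07486 K/W
R_outer film = 1/(h_o·2πr_oL) = 1/(22.9×2π×0.285×11.5) = 0.002121 K/W
R_total = 0.1995 K/W
Q = ΔT/R_total = 81/0.1995
Q = 406 W
T_interface = T_inner − Q·ΣR(inner→interface) = 86 − 406×0.1225

T ≈ 36.3 °C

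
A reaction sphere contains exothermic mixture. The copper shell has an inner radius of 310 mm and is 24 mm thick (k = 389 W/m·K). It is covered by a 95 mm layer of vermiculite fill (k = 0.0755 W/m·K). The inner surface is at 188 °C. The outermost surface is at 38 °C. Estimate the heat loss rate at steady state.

Spherical conduction: R = (1/r_in − 1/r_out)/(4πk) per layer; series-sum.
R_copper shell = (1/0.31 − 1/0.334)/(4π×389) = 4.742×10^-5 K/W
R_vermiculite fill = (1/0.334 − 1/0.429)/(4π×0.0755) = 0.6988 K/W
R_total = 0.6989 K/W
Q = ΔT/R_total = 150/0.6989

Q ≈ 215 W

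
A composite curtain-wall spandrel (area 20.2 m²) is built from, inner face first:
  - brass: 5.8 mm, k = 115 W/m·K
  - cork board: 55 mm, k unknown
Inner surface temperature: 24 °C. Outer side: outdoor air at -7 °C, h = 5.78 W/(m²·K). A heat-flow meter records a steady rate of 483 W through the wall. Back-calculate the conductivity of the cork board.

Series thermal resistances:
R_brass = L/(kA) = 0.0058/(115×20.2) = 2.497×10^-6 K/W
R_outer film = 1/(h_o·A) = 1/(5.78×20.2) = 0.008565 K/W
Sum of known resistances R_other = 0.008567 K/W
Total R = ΔT/Q = 31/483 = 0.06418 K/W
R_cork board = R_total − R_other = 0.05561 K/W
k = L/(R·A) = 0.055/(0.05561×20.2)

k ≈ 0.049 W/(m·K)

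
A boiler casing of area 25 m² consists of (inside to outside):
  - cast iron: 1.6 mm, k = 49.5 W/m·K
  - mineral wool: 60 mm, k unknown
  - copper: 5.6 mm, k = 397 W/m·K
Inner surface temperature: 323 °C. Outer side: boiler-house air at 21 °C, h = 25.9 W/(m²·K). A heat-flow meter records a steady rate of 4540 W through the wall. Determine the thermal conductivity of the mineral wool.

Using the resistance-network approach (series):
R_cast iron = L/(kA) = 0.0016/(49.5×25) = 1.293×10^-6 K/W
R_copper = L/(kA) = 0.0056/(397×25) = 5.642×10^-7 K/W
R_outer film = 1/(h_o·A) = 1/(25.9×25) = 0.001544 K/W
Sum of known resistances R_other = 0.001546 K/W
Total R = ΔT/Q = 302/4540 = 0.06652 K/W
R_mineral wool = R_total − R_other = 0.06497 K/W
k = L/(R·A) = 0.06/(0.06497×25)

k ≈ 0.0369 W/(m·K)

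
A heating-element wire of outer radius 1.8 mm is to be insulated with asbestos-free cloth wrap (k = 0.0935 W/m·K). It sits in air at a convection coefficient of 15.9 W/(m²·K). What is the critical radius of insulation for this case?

For a cylinder r_cr = k/h = 0.0935/15.9
r_cr = 5.88 mm; since the bare radius (1.8 mm) is below r_cr, adding a thin layer of insulation will *increase* heat loss.

r_cr ≈ 5.88 mm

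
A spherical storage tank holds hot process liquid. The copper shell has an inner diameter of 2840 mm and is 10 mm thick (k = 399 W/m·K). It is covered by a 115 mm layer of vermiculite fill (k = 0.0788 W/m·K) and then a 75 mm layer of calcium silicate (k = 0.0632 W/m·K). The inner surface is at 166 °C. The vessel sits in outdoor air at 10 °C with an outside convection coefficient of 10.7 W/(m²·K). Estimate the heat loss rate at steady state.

Spherical conduction: R = (1/r_in − 1/r_out)/(4πk) per layer; series-sum.
R_copper shell = (1/1.42 − 1/1.43)/(4π×399) = 9.822×10^-7 K/W
R_vermiculite fill = (1/1.43 − 1/1.545)/(4π×0.0788) = 0.05257 K/W
R_calcium silicate = (1/1.545 − 1/1.62)/(4π×0.0632) = 0.03773 K/W
R_outer film = 1/(h·4πr_o²) = 1/(10.7×4π×1.62²) = 0.002834 K/W
R_total = 0.09313 K/W
Q = ΔT/R_total = 156/0.09313

Q ≈ 1680 W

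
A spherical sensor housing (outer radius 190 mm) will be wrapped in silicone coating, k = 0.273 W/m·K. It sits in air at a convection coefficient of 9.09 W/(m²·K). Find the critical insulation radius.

r_cr ≈ 60.1 mm

For a sphere r_cr = 2k/h = 2×0.273/9.09
r_cr = 60.1 mm; since the bare radius (190 mm) is above r_cr, any added insulation will reduce heat loss.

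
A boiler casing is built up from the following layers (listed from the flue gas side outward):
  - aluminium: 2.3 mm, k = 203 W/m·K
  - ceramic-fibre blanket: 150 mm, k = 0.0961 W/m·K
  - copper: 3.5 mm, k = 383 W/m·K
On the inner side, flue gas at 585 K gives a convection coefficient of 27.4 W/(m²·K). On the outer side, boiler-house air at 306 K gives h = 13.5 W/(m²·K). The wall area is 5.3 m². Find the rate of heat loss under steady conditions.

Treating each layer as a thermal resistance in series:
R_inner film = 1/(h_i·A) = 1/(27.4×5.3) = 0.006886 K/W
R_aluminium = L/(kA) = 0.0023/(203×5.3) = 2.138×10^-6 K/W
R_ceramic-fibre blanket = L/(kA) = 0.15/(0.0961×5.3) = 0.2945 K/W
R_copper = L/(kA) = 0.0035/(383×5.3) = 1.724×10^-6 K/W
R_outer film = 1/(h_o·A) = 1/(13.5×5.3) = 0.01398 K/W
R_total = 0.3154 K/W
Q = ΔT / R_total = 279 / 0.3154

Q ≈ 885 W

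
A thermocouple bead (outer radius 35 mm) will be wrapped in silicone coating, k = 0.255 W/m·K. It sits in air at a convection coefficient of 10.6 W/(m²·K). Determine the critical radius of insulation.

r_cr ≈ 48.1 mm

For a sphere r_cr = 2k/h = 2×0.255/10.6
r_cr = 48.1 mm; since the bare radius (35 mm) is below r_cr, adding a thin layer of insulation will *increase* heat loss.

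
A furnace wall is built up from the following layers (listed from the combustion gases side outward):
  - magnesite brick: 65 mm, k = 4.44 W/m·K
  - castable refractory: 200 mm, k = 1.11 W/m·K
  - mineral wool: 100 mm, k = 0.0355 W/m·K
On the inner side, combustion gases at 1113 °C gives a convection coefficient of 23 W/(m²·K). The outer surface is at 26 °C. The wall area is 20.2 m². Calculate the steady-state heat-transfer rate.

Series thermal resistances:
R_inner film = 1/(h_i·A) = 1/(23×20.2) = 0.002152 K/W
R_magnesite brick = L/(kA) = 0.065/(4.44×20.2) = 7.247×10^-4 K/W
R_castable refractory = L/(kA) = 0.2/(1.11×20.2) = 0.00892 K/W
R_mineral wool = L/(kA) = 0.1/(0.0355×20.2) = 0.1395 K/W
R_total = 0.1512 K/W
Q = ΔT / R_total = 1087 / 0.1512

Q ≈ 7190 W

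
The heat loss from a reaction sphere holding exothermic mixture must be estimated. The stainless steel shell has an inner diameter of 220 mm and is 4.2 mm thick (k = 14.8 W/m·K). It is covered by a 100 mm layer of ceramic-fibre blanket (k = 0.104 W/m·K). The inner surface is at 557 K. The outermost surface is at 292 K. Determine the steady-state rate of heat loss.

Spherical conduction: R = (1/r_in − 1/r_out)/(4πk) per layer; series-sum.
R_stainless steel shell = (1/0.11 − 1/0.1142)/(4π×14.8) = 0.001798 K/W
R_ceramic-fibre blanket = (1/0.1142 − 1/0.2142)/(4π×0.104) = 3.128 K/W
R_total = 3.13 K/W
Q = ΔT/R_total = 265/3.13

Q ≈ 84.7 W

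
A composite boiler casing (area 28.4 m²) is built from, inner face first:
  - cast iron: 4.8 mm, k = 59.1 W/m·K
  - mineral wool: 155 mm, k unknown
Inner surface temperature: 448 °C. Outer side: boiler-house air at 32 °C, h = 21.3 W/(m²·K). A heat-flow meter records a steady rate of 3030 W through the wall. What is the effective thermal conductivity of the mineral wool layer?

k ≈ 0.0402 W/(m·K)

Series thermal resistances:
R_cast iron = L/(kA) = 0.0048/(59.1×28.4) = 2.86×10^-6 K/W
R_outer film = 1/(h_o·A) = 1/(21.3×28.4) = 0.001653 K/W
Sum of known resistances R_other = 0.001656 K/W
Total R = ΔT/Q = 416/3030 = 0.1373 K/W
R_mineral wool = R_total − R_other = 0.1356 K/W
k = L/(R·A) = 0.155/(0.1356×28.4)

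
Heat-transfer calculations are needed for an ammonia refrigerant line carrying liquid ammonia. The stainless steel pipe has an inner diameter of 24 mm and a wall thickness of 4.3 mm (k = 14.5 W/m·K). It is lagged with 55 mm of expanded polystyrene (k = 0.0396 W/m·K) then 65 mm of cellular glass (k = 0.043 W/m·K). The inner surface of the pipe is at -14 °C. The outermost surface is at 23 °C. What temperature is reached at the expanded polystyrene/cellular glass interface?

T ≈ 12.4 °C

Per-layer cylindrical resistances, series-summed:
R_stainless steel pipe wall = ln(16.3/12)/(2π×14.5×1) = 0.003362 K/W
R_expanded polystyrene = ln(71.3/16.3)/(2π×0.0396×1) = 5.931 K/W
R_cellular glass = ln(136.3/71.3)/(2π×0.043×1) = 2.398 K/W
R_total = 8.333 K/W
Q = ΔT/R_total = 37/8.333
Q = 4.44 W/m
T_interface = T_inner + Q·ΣR(inner→interface) = -14 + 4.44×5.934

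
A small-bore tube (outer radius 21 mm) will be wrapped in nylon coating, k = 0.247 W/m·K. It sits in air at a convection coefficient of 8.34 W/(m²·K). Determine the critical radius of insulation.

r_cr ≈ 29.6 mm

For a cylinder r_cr = k/h = 0.247/8.34
r_cr = 29.6 mm; since the bare radius (21 mm) is below r_cr, adding a thin layer of insulation will *increase* heat loss.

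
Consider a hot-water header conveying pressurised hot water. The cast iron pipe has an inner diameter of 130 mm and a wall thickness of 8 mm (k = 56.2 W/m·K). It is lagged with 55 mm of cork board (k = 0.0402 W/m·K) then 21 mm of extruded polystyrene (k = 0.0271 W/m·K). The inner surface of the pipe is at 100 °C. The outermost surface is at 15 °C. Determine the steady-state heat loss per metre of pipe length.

For a radial system each layer contributes R = ln(r_out/r_in)/(2πkL); films add R = 1/(hA).
R_cast iron pipe wall = ln(73/65)/(2π×56.2×1) = 3.287×10^-4 K/W
R_cork board = ln(128/73)/(2π×0.0402×1) = 2.223 K/W
R_extruded polystyrene = ln(149/128)/(2π×0.0271×1) = 0.8922 K/W
R_total = 3.116 K/W
Q = ΔT/R_total = 85/3.116

q′ ≈ 27.3 W/m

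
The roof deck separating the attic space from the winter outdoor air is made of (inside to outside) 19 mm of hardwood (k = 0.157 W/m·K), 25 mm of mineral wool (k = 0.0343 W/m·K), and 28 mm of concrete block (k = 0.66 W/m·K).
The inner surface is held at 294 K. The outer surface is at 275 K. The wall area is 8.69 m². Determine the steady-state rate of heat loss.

Thermal resistances in series:
R_hardwood = L/(kA) = 0.019/(0.157×8.69) = 0.01393 K/W
R_mineral wool = L/(kA) = 0.025/(0.0343×8.69) = 0.08387 K/W
R_concrete block = L/(kA) = 0.028/(0.66×8.69) = 0.004882 K/W
R_total = 0.1027 K/W
Q = ΔT / R_total = 19 / 0.1027

Q ≈ 185 W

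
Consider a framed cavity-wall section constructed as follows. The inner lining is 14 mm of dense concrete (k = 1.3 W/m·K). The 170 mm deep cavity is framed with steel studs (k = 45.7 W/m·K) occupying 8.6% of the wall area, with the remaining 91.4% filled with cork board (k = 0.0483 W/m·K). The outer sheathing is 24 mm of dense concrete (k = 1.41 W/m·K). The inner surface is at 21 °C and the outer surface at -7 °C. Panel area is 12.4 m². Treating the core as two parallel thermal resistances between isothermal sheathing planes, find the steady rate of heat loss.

Sheathing layers in series; stud and cavity paths in parallel between them.
R_inner = 0.014/(1.3×12.4) = 8.685×10^-4 K/W
R_stud  = 0.17/(45.7×0.086×12.4) = 0.003488 K/W
R_cav   = 0.17/(0.0483×0.914×12.4) = 0.3106 K/W
1/R_core = 1/R_stud + 1/R_cav → R_core = 0.00345 K/W
R_outer = 0.024/(1.41×12.4) = 0.001373 K/W
R_total = 0.005691 K/W
Q = ΔT/R_total = 28/0.005691

Q ≈ 4920 W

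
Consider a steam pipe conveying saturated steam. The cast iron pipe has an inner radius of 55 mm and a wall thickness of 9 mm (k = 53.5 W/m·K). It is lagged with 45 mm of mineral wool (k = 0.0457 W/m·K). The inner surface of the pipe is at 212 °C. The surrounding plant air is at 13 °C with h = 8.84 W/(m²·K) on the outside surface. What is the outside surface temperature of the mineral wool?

Radial resistances (cylindrical: R_cond = ln(r_o/r_i)/(2πkL), R_conv = 1/(h·2πrL)):
R_cast iron pipe wall = ln(64/55)/(2π×53.5×1) = 4.508×10^-4 K/W
R_mineral wool = ln(109/64)/(2π×0.0457×1) = 1.854 K/W
R_outer film = 1/(h_o·2πr_oL) = 1/(8.84×2π×0.109×1) = 0.1652 K/W
R_total = 2.02 K/W
Q = ΔT/R_total = 199/2.02
Q = 98.5 W/m
T_interface = T_inner − Q·ΣR(inner→interface) = 212 − 98.5×1.855

T ≈ 29.3 °C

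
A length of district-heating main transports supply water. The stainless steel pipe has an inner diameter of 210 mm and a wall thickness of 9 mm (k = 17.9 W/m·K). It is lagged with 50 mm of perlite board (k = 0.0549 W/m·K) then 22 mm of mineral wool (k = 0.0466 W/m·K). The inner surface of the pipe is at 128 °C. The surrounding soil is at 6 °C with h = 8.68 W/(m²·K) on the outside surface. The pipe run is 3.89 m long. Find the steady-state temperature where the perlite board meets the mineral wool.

T ≈ 46.7 °C

For a radial system each layer contributes R = ln(r_out/r_in)/(2πkL); films add R = 1/(hA).
R_stainless steel pipe wall = ln(114/105)/(2π×17.9×3.89) = 1.88×10^-4 K/W
R_perlite board = ln(164/114)/(2π×0.0549×3.89) = 0.271 K/W
R_mineral wool = ln(186/164)/(2π×0.0466×3.89) = 0.1105 K/W
R_outer film = 1/(h_o·2πr_oL) = 1/(8.68×2π×0.186×3.89) = 0.02534 K/W
R_total = 0.4071 K/W
Q = ΔT/R_total = 122/0.4071
Q = 300 W
T_interface = T_inner − Q·ΣR(inner→interface) = 128 − 300×0.2712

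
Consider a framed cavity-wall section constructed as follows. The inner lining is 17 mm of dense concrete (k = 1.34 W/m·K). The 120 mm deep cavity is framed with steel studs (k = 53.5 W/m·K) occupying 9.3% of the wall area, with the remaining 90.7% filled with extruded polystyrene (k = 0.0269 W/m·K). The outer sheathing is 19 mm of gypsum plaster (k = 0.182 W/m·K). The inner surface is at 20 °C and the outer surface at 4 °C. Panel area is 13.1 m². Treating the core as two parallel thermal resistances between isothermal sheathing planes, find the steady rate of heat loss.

Sheathing layers in series; stud and cavity paths in parallel between them.
R_inner = 0.017/(1.34×13.1) = 9.684×10^-4 K/W
R_stud  = 0.12/(53.5×0.093×13.1) = 0.001841 K/W
R_cav   = 0.12/(0.0269×0.907×13.1) = 0.3754 K/W
1/R_core = 1/R_stud + 1/R_cav → R_core = 0.001832 K/W
R_outer = 0.019/(0.182×13.1) = 0.007969 K/W
R_total = 0.01077 K/W
Q = ΔT/R_total = 16/0.01077

Q ≈ 1490 W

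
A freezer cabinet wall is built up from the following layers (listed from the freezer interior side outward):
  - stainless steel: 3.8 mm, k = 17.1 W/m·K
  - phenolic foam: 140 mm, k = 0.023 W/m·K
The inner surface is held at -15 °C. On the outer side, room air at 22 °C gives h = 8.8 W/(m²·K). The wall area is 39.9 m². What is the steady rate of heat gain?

Model the wall as resistances in series:
R_stainless steel = L/(kA) = 0.0038/(17.1×39.9) = 5.569×10^-6 K/W
R_phenolic foam = L/(kA) = 0.14/(0.023×39.9) = 0.1526 K/W
R_outer film = 1/(h_o·A) = 1/(8.8×39.9) = 0.002848 K/W
R_total = 0.1554 K/W
Q = ΔT / R_total = 37 / 0.1554

Q ≈ 238 W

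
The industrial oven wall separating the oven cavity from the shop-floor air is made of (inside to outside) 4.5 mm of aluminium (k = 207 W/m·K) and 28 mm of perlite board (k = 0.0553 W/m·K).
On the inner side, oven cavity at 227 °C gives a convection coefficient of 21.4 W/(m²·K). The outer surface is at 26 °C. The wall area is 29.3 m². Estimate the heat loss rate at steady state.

Using the resistance-network approach (series):
R_inner film = 1/(h_i·A) = 1/(21.4×29.3) = 0.001595 K/W
R_aluminium = L/(kA) = 0.0045/(207×29.3) = 7.419×10^-7 K/W
R_perlite board = L/(kA) = 0.028/(0.0553×29.3) = 0.01728 K/W
R_total = 0.01888 K/W
Q = ΔT / R_total = 201 / 0.01888

Q ≈ 10600 W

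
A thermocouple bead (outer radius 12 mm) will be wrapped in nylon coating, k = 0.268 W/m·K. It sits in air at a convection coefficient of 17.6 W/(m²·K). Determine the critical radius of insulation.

For a sphere r_cr = 2k/h = 2×0.268/17.6
r_cr = 30.5 mm; since the bare radius (12 mm) is below r_cr, adding a thin layer of insulation will *increase* heat loss.

r_cr ≈ 30.5 mm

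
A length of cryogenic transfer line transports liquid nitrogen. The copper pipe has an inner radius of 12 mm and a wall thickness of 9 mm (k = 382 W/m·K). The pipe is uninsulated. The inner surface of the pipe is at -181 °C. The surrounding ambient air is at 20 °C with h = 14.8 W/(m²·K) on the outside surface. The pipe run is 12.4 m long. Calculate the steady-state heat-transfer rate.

For a radial system each layer contributes R = ln(r_out/r_in)/(2πkL); films add R = 1/(hA).
R_copper pipe wall = ln(21/12)/(2π×382×12.4) = 1.88×10^-5 K/W
R_outer film = 1/(h_o·2πr_oL) = 1/(14.8×2π×0.021×12.4) = 0.0413 K/W
R_total = 0.04132 K/W
Q = ΔT/R_total = 201/0.04132

Q ≈ 4860 W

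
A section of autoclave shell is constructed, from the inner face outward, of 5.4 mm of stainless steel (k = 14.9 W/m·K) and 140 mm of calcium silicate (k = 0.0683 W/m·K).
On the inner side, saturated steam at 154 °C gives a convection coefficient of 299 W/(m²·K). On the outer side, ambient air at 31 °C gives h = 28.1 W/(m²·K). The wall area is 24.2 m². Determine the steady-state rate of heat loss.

Q ≈ 1420 W

Thermal resistances in series:
R_inner film = 1/(h_i·A) = 1/(299×24.2) = 1.382×10^-4 K/W
R_stainless steel = L/(kA) = 0.0054/(14.9×24.2) = 1.498×10^-5 K/W
R_calcium silicate = L/(kA) = 0.14/(0.0683×24.2) = 0.0847 K/W
R_outer film = 1/(h_o·A) = 1/(28.1×24.2) = 0.001471 K/W
R_total = 0.08633 K/W
Q = ΔT / R_total = 123 / 0.08633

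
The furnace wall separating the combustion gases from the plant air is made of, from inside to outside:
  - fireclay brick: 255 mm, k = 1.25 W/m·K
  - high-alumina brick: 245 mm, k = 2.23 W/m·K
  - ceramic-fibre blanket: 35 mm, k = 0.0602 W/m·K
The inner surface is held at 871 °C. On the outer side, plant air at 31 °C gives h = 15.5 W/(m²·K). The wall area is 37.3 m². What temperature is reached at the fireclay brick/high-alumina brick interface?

T ≈ 692 °C

Treating each layer as a thermal resistance in series:
R_fireclay brick = L/(kA) = 0.255/(1.25×37.3) = 0.005469 K/W
R_high-alumina brick = L/(kA) = 0.245/(2.23×37.3) = 0.002945 K/W
R_ceramic-fibre blanket = L/(kA) = 0.035/(0.0602×37.3) = 0.01559 K/W
R_outer film = 1/(h_o·A) = 1/(15.5×37.3) = 0.00173 K/W
R_total = 0.02573 K/W;  Q = ΔT/R_total = 840/0.02573 = 32650 W
T_interface = T_inner − Q·ΣR(inner→interface) = 871 − 32600×0.005469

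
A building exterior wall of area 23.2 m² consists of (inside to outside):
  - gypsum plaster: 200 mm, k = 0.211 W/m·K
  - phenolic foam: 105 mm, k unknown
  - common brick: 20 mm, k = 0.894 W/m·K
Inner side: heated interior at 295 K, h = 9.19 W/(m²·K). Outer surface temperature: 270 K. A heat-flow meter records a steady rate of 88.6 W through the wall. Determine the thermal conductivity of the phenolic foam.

Using the resistance-network approach (series):
R_inner film = 1/(h_i·A) = 1/(9.19×23.2) = 0.00469 K/W
R_gypsum plaster = L/(kA) = 0.2/(0.211×23.2) = 0.04086 K/W
R_common brick = L/(kA) = 0.02/(0.894×23.2) = 9.643×10^-4 K/W
Sum of known resistances R_other = 0.04651 K/W
Total R = ΔT/Q = 25/88.6 = 0.2822 K/W
R_phenolic foam = R_total − R_other = 0.2357 K/W
k = L/(R·A) = 0.105/(0.2357×23.2)

k ≈ 0.0192 W/(m·K)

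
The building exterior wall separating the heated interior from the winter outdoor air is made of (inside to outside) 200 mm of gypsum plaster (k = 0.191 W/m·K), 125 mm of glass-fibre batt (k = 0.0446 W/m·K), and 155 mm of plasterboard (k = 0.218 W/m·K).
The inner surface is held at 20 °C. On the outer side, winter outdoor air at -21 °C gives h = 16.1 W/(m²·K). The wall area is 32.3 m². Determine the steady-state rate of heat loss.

Q ≈ 286 W

Model the wall as resistances in series:
R_gypsum plaster = L/(kA) = 0.2/(0.191×32.3) = 0.03242 K/W
R_glass-fibre batt = L/(kA) = 0.125/(0.0446×32.3) = 0.08677 K/W
R_plasterboard = L/(kA) = 0.155/(0.218×32.3) = 0.02201 K/W
R_outer film = 1/(h_o·A) = 1/(16.1×32.3) = 0.001923 K/W
R_total = 0.1431 K/W
Q = ΔT / R_total = 41 / 0.1431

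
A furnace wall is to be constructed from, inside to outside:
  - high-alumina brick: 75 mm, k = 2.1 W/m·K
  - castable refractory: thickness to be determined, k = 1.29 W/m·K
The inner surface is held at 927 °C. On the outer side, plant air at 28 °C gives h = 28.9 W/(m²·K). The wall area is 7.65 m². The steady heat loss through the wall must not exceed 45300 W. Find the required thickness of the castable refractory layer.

L ≈ 105 mm

Thermal resistances in series:
R_high-alumina brick = L/(kA) = 0.075/(2.1×7.65) = 0.004669 K/W
R_outer film = 1/(h_o·A) = 1/(28.9×7.65) = 0.004523 K/W
Sum of the known resistances R_other = 0.009192 K/W
Required total resistance R_tot = ΔT/Q_allow = 899/45300 = 0.01985 K/W
R_castable refractory = R_tot − R_other = 0.01065 K/W
L = R·k·A = 0.01065×1.29×7.65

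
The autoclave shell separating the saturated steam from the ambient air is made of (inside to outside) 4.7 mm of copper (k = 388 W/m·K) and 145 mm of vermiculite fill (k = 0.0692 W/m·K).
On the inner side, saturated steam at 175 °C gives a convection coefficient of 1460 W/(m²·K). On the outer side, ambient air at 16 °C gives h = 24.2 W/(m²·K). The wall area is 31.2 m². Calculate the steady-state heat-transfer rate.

Q ≈ 2320 W

Using the resistance-network approach (series):
R_inner film = 1/(h_i·A) = 1/(1460×31.2) = 2.195×10^-5 K/W
R_copper = L/(kA) = 0.0047/(388×31.2) = 3.883×10^-7 K/W
R_vermiculite fill = L/(kA) = 0.145/(0.0692×31.2) = 0.06716 K/W
R_outer film = 1/(h_o·A) = 1/(24.2×31.2) = 0.001324 K/W
R_total = 0.06851 K/W
Q = ΔT / R_total = 159 / 0.06851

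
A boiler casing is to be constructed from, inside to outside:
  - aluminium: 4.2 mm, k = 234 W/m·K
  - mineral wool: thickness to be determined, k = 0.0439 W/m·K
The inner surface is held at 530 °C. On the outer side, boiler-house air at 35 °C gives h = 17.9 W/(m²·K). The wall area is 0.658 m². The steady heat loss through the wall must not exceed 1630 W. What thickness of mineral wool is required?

L ≈ 6.32 mm

Model the wall as resistances in series:
R_aluminium = L/(kA) = 0.0042/(234×0.658) = 2.728×10^-5 K/W
R_outer film = 1/(h_o·A) = 1/(17.9×0.658) = 0.0849 K/W
Sum of the known resistances R_other = 0.08493 K/W
Required total resistance R_tot = ΔT/Q_allow = 495/1630 = 0.3037 K/W
R_mineral wool = R_tot − R_other = 0.2188 K/W
L = R·k·A = 0.2188×0.0439×0.658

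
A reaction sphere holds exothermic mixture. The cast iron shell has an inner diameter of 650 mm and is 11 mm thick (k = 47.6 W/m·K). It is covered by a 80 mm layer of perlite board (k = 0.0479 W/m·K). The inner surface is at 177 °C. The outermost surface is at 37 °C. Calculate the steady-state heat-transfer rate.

Q ≈ 147 W

For a spherical shell R = (1/r₁ − 1/r₂)/(4πk); film R = 1/(h·4πr²). In series:
R_cast iron shell = (1/0.325 − 1/0.336)/(4π×47.6) = 1.684×10^-4 K/W
R_perlite board = (1/0.336 − 1/0.416)/(4π×0.0479) = 0.9508 K/W
R_total = 0.951 K/W
Q = ΔT/R_total = 140/0.951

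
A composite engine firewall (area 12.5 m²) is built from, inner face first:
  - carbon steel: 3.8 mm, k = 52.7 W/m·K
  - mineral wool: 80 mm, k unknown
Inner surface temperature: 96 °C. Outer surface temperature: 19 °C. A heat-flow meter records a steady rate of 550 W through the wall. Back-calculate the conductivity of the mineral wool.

Model the wall as resistances in series:
R_carbon steel = L/(kA) = 0.0038/(52.7×12.5) = 5.769×10^-6 K/W
Sum of known resistances R_other = 5.769×10^-6 K/W
Total R = ΔT/Q = 77/550 = 0.14 K/W
R_mineral wool = R_total − R_other = 0.14 K/W
k = L/(R·A) = 0.08/(0.14×12.5)

k ≈ 0.0457 W/(m·K)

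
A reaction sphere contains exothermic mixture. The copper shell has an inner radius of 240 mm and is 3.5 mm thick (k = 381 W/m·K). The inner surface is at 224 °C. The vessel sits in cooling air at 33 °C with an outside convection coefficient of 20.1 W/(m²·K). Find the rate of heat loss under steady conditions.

Each spherical layer contributes R = (1/r_i − 1/r_o)/(4πk):
R_copper shell = (1/0.24 − 1/0.2435)/(4π×381) = 1.251×10^-5 K/W
R_outer film = 1/(h·4πr_o²) = 1/(20.1×4π×0.2435²) = 0.06677 K/W
R_total = 0.06678 K/W
Q = ΔT/R_total = 191/0.06678

Q ≈ 2860 W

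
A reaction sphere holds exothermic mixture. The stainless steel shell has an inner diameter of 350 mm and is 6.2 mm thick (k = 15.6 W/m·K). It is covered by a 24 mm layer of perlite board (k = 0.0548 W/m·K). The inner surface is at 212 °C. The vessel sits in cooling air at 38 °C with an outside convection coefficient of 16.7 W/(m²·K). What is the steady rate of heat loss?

Radial (spherical) resistances in series:
R_stainless steel shell = (1/0.175 − 1/0.1812)/(4π×15.6) = 9.974×10^-4 K/W
R_perlite board = (1/0.1812 − 1/0.2052)/(4π×0.0548) = 0.9373 K/W
R_outer film = 1/(h·4πr_o²) = 1/(16.7×4π×0.2052²) = 0.1132 K/W
R_total = 1.051 K/W
Q = ΔT/R_total = 174/1.051

Q ≈ 165 W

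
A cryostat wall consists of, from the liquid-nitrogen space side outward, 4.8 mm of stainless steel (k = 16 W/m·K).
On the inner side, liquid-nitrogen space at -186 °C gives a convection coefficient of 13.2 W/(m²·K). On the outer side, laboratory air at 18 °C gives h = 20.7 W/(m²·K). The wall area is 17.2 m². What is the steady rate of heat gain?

Q ≈ 28200 W

Series thermal resistances:
R_inner film = 1/(h_i·A) = 1/(13.2×17.2) = 0.004405 K/W
R_stainless steel = L/(kA) = 0.0048/(16×17.2) = 1.744×10^-5 K/W
R_outer film = 1/(h_o·A) = 1/(20.7×17.2) = 0.002809 K/W
R_total = 0.007231 K/W
Q = ΔT / R_total = 204 / 0.007231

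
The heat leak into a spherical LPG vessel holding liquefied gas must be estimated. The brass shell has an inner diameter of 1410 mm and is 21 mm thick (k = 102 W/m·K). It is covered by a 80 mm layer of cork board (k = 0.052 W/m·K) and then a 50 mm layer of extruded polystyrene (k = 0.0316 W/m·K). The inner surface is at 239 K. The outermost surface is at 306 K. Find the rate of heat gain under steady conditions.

Q ≈ 171 W

Radial (spherical) resistances in series:
R_brass shell = (1/0.705 − 1/0.726)/(4π×102) = 3.201×10^-5 K/W
R_cork board = (1/0.726 − 1/0.806)/(4π×0.052) = 0.2092 K/W
R_extruded polystyrene = (1/0.806 − 1/0.856)/(4π×0.0316) = 0.1825 K/W
R_total = 0.3918 K/W
Q = ΔT/R_total = 67/0.3918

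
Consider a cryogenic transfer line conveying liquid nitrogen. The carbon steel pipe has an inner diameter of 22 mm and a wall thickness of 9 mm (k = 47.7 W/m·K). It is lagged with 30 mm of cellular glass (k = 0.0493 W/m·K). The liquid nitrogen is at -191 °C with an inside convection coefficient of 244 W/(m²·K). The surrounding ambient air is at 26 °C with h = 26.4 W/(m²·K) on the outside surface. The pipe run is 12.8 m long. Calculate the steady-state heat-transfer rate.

Q ≈ 885 W

Cylindrical conduction, so R = ln(r₂/r₁)/(2πkL) per layer, in series:
R_inner film = 1/(h_i·2πr₁L) = 1/(244×2π×0.011×12.8) = 0.004633 K/W
R_carbon steel pipe wall = ln(20/11)/(2π×47.7×12.8) = 1.558×10^-4 K/W
R_cellular glass = ln(50/20)/(2π×0.0493×12.8) = 0.2311 K/W
R_outer film = 1/(h_o·2πr_oL) = 1/(26.4×2π×0.05×12.8) = 0.00942 K/W
R_total = 0.2453 K/W
Q = ΔT/R_total = 217/0.2453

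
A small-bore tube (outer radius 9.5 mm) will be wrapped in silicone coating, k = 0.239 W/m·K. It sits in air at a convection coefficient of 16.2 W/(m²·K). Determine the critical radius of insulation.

r_cr ≈ 14.8 mm

For a cylinder r_cr = k/h = 0.239/16.2
r_cr = 14.8 mm; since the bare radius (9.5 mm) is below r_cr, adding a thin layer of insulation will *increase* heat loss.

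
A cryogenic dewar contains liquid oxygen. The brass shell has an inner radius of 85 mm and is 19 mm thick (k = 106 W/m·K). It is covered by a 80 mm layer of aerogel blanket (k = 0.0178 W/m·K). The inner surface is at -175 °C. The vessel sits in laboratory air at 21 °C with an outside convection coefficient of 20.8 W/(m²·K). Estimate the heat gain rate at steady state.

Q ≈ 10.4 W

Each spherical layer contributes R = (1/r_i − 1/r_o)/(4πk):
R_brass shell = (1/0.085 − 1/0.104)/(4π×106) = 0.001614 K/W
R_aerogel blanket = (1/0.104 − 1/0.184)/(4π×0.0178) = 18.69 K/W
R_outer film = 1/(h·4πr_o²) = 1/(20.8×4π×0.184²) = 0.113 K/W
R_total = 18.8 K/W
Q = ΔT/R_total = 196/18.8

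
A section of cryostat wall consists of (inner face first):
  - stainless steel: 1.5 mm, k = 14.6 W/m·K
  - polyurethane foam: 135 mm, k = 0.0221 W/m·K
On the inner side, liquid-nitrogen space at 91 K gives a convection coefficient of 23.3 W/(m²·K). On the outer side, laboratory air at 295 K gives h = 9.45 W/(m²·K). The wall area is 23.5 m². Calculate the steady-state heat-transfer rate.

Thermal resistances in series:
R_inner film = 1/(h_i·A) = 1/(23.3×23.5) = 0.001826 K/W
R_stainless steel = L/(kA) = 0.0015/(14.6×23.5) = 4.372×10^-6 K/W
R_polyurethane foam = L/(kA) = 0.135/(0.0221×23.5) = 0.2599 K/W
R_outer film = 1/(h_o·A) = 1/(9.45×23.5) = 0.004503 K/W
R_total = 0.2663 K/W
Q = ΔT / R_total = 204 / 0.2663

Q ≈ 766 W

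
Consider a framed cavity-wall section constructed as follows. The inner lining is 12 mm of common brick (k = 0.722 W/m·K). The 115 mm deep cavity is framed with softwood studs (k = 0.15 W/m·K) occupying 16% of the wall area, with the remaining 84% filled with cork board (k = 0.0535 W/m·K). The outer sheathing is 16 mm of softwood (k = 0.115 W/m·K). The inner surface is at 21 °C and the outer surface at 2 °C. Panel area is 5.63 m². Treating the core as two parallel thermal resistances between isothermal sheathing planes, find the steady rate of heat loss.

Sheathing layers in series; stud and cavity paths in parallel between them.
R_inner = 0.012/(0.722×5.63) = 0.002952 K/W
R_stud  = 0.115/(0.15×0.16×5.63) = 0.8511 K/W
R_cav   = 0.115/(0.0535×0.84×5.63) = 0.4545 K/W
1/R_core = 1/R_stud + 1/R_cav → R_core = 0.2963 K/W
R_outer = 0.016/(0.115×5.63) = 0.02471 K/W
R_total = 0.324 K/W
Q = ΔT/R_total = 19/0.324

Q ≈ 58.7 W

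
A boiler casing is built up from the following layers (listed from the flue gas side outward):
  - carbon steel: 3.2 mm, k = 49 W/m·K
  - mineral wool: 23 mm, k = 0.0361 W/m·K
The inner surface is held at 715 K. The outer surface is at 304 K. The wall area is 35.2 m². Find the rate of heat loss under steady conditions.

Q ≈ 22700 W

Treating each layer as a thermal resistance in series:
R_carbon steel = L/(kA) = 0.0032/(49×35.2) = 1.855×10^-6 K/W
R_mineral wool = L/(kA) = 0.023/(0.0361×35.2) = 0.0181 K/W
R_total = 0.0181 K/W
Q = ΔT / R_total = 411 / 0.0181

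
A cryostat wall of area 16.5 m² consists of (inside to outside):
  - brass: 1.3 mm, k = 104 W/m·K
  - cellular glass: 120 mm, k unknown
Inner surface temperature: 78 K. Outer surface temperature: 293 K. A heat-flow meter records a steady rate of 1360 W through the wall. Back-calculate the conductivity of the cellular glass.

k ≈ 0.046 W/(m·K)

Treating each layer as a thermal resistance in series:
R_brass = L/(kA) = 0.0013/(104×16.5) = 7.576×10^-7 K/W
Sum of known resistances R_other = 7.576×10^-7 K/W
Total R = ΔT/Q = 215/1360 = 0.1581 K/W
R_cellular glass = R_total − R_other = 0.1581 K/W
k = L/(R·A) = 0.12/(0.1581×16.5)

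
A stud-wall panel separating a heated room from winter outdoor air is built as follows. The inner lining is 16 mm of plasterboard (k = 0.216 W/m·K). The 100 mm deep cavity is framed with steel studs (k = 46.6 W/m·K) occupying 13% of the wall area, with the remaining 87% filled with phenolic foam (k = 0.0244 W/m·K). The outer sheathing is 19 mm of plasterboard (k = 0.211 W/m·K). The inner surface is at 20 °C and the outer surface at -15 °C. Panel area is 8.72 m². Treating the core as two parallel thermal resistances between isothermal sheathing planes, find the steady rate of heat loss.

Q ≈ 1690 W

Sheathing layers in series; stud and cavity paths in parallel between them.
R_inner = 0.016/(0.216×8.72) = 0.008495 K/W
R_stud  = 0.1/(46.6×0.13×8.72) = 0.001893 K/W
R_cav   = 0.1/(0.0244×0.87×8.72) = 0.5402 K/W
1/R_core = 1/R_stud + 1/R_cav → R_core = 0.001886 K/W
R_outer = 0.019/(0.211×8.72) = 0.01033 K/W
R_total = 0.02071 K/W
Q = ΔT/R_total = 35/0.02071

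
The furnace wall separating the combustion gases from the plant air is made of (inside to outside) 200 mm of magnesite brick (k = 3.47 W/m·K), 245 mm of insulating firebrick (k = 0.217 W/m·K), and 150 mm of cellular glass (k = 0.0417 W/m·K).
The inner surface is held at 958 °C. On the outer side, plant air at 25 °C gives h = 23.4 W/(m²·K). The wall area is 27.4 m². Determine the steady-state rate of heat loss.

Model the wall as resistances in series:
R_magnesite brick = L/(kA) = 0.2/(3.47×27.4) = 0.002104 K/W
R_insulating firebrick = L/(kA) = 0.245/(0.217×27.4) = 0.04121 K/W
R_cellular glass = L/(kA) = 0.15/(0.0417×27.4) = 0.1313 K/W
R_outer film = 1/(h_o·A) = 1/(23.4×27.4) = 0.00156 K/W
R_total = 0.1762 K/W
Q = ΔT / R_total = 933 / 0.1762

Q ≈ 5300 W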